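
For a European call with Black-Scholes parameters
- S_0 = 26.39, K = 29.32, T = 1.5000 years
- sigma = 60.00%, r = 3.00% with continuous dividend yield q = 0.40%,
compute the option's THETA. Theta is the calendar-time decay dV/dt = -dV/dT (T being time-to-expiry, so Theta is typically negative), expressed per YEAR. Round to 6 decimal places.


Answer: Theta = -2.674985

Derivation:
d1 = 0.2772213738; d2 = -0.4576255490
phi(d1) = 0.3839033778; exp(-qT) = 0.9940179641; exp(-rT) = 0.9559974818
Theta = -S*exp(-qT)*phi(d1)*sigma/(2*sqrt(T)) - r*K*exp(-rT)*N(d2) + q*S*exp(-qT)*N(d1)
N(d1) = 0.6091949357; N(d2) = 0.3236107424; sqrt(T) = 1.2247448714
Term 1 = -26.3900 * 0.9940179641 * 0.3839033778 * 0.6000 / (2 * 1.2247448714) = -2.4667843351
Term 2 = -0.0300 * 29.3200 * 0.9559974818 * 0.3236107424 = -0.2721227798
Term 3 = 0.0040 * 26.3900 * 0.9940179641 * 0.6091949357 = 0.0639219329
Theta = -2.4667843351 + (-0.2721227798) + (0.0639219329) = -2.674985


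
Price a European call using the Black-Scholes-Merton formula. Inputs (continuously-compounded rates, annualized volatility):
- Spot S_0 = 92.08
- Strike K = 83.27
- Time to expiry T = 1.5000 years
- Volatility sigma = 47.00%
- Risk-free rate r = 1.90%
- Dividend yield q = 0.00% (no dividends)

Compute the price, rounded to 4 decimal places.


d1 = (ln(S/K) + (r - q + 0.5*sigma^2) * T) / (sigma * sqrt(T)) = 0.51203790
d2 = d1 - sigma * sqrt(T) = -0.06359219
exp(-rT) = 0.97190229; exp(-qT) = 1.00000000
C = S_0 * exp(-qT) * N(d1) - K * exp(-rT) * N(d2)
N(d1) = 0.69568776; N(d2) = 0.47464748
C = 92.0800 * 1.00000000 * 0.69568776 - 83.2700 * 0.97190229 * 0.47464748 = 25.6456

Answer: Price = 25.6456


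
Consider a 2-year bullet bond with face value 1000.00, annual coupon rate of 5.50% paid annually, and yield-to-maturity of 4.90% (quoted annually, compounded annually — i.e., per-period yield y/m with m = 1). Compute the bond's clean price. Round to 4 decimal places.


Coupon per period c = face * coupon_rate / m = 55.000000
Periods per year m = 1; per-period yield y/m = 0.049000
Number of cashflows N = 2
Cashflows (t years, CF_t, discount factor 1/(1+y/m)^(m*t), PV):
  t = 1.0000: CF_t = 55.000000, DF = 0.953289, PV = 52.430887
  t = 2.0000: CF_t = 1055.000000, DF = 0.908760, PV = 958.741404
Price P = sum_t PV_t = 1011.172291

Answer: Price = 1011.1723


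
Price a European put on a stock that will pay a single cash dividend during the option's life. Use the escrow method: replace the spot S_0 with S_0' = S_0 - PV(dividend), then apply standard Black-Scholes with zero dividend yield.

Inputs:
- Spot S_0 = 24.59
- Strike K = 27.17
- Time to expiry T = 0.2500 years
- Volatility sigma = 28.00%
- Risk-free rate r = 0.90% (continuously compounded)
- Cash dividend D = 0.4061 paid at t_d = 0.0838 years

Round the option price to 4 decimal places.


PV(D) = D * exp(-r * t_d) = 0.4061 * 0.99924608 = 0.40579383
S_0' = S_0 - PV(D) = 24.5900 - 0.40579383 = 24.18420617
d1 = (ln(S_0'/K) + (r + sigma^2/2)*T) / (sigma*sqrt(T)) = -0.74545458
d2 = d1 - sigma*sqrt(T) = -0.88545458
exp(-rT) = 0.99775253
N(-d1) = 0.77200152; N(-d2) = 0.81204425
P = K * exp(-rT) * N(-d2) - S_0' * N(-d1) = 27.1700 * 0.99775253 * 0.81204425 - 24.18420617 * 0.77200152 = 3.3434

Answer: Price = 3.3434


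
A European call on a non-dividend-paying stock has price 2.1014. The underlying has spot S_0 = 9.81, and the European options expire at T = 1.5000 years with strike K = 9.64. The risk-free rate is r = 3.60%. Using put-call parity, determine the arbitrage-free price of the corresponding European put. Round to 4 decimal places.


Answer: Put price = 1.4246

Derivation:
Put-call parity: C - P = S_0 * exp(-qT) - K * exp(-rT).
S_0 * exp(-qT) = 9.8100 * 1.00000000 = 9.81000000
K * exp(-rT) = 9.6400 * 0.94743211 = 9.13324551
P = C - S*exp(-qT) + K*exp(-rT)
P = 2.1014 - 9.81000000 + 9.13324551 = 1.4246


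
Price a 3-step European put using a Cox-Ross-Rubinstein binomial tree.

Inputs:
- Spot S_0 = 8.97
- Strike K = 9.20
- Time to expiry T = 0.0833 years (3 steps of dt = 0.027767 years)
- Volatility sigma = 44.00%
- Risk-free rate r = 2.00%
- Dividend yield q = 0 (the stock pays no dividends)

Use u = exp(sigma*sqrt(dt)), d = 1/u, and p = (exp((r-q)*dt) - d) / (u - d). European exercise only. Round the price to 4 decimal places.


Answer: Price = V(0,0) = 0.6048

Derivation:
dt = T/N = 0.027767
u = exp(sigma*sqrt(dt)) = 1.076073; d = 1/u = 0.929305
p = (exp((r-q)*dt) - d) / (u - d) = 0.485463
Discount per step: exp(-r*dt) = 0.999445
Stock lattice S(k, i) with i counting down-moves:
  k=0: S(0,0) = 8.9700
  k=1: S(1,0) = 9.6524; S(1,1) = 8.3359
  k=2: S(2,0) = 10.3867; S(2,1) = 8.9700; S(2,2) = 7.7466
  k=3: S(3,0) = 11.1768; S(3,1) = 9.6524; S(3,2) = 8.3359; S(3,3) = 7.1989
Terminal payoffs V(N, i) = max(K - S_T, 0):
  V(3,0) = 0.000000; V(3,1) = 0.000000; V(3,2) = 0.864137; V(3,3) = 2.001090
Backward induction: V(k, i) = exp(-r*dt) * [p * V(k+1, i) + (1-p) * V(k+1, i+1)].
  V(2,0) = exp(-r*dt) * [p*0.000000 + (1-p)*0.000000] = 0.000000
  V(2,1) = exp(-r*dt) * [p*0.000000 + (1-p)*0.864137] = 0.444384
  V(2,2) = exp(-r*dt) * [p*0.864137 + (1-p)*2.001090] = 1.448336
  V(1,0) = exp(-r*dt) * [p*0.000000 + (1-p)*0.444384] = 0.228525
  V(1,1) = exp(-r*dt) * [p*0.444384 + (1-p)*1.448336] = 0.960421
  V(0,0) = exp(-r*dt) * [p*0.228525 + (1-p)*0.960421] = 0.604776


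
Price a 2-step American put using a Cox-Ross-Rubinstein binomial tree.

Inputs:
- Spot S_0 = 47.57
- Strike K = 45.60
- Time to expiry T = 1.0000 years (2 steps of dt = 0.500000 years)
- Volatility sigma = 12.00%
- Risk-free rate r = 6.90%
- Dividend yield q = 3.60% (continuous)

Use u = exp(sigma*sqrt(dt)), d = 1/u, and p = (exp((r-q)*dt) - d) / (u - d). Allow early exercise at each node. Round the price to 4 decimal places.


Answer: Price = V(0,0) = 0.9122

Derivation:
dt = T/N = 0.500000
u = exp(sigma*sqrt(dt)) = 1.088557; d = 1/u = 0.918647
p = (exp((r-q)*dt) - d) / (u - d) = 0.576716
Discount per step: exp(-r*dt) = 0.966088
Stock lattice S(k, i) with i counting down-moves:
  k=0: S(0,0) = 47.5700
  k=1: S(1,0) = 51.7826; S(1,1) = 43.7001
  k=2: S(2,0) = 56.3684; S(2,1) = 47.5700; S(2,2) = 40.1450
Terminal payoffs V(N, i) = max(K - S_T, 0):
  V(2,0) = 0.000000; V(2,1) = 0.000000; V(2,2) = 5.455049
Backward induction: V(k, i) = exp(-r*dt) * [p * V(k+1, i) + (1-p) * V(k+1, i+1)]; then take max(V_cont, immediate exercise) for American.
  V(1,0) = exp(-r*dt) * [p*0.000000 + (1-p)*0.000000] = 0.000000; exercise = 0.000000; V(1,0) = max -> 0.000000
  V(1,1) = exp(-r*dt) * [p*0.000000 + (1-p)*5.455049] = 2.230733; exercise = 1.899939; V(1,1) = max -> 2.230733
  V(0,0) = exp(-r*dt) * [p*0.000000 + (1-p)*2.230733] = 0.912214; exercise = 0.000000; V(0,0) = max -> 0.912214


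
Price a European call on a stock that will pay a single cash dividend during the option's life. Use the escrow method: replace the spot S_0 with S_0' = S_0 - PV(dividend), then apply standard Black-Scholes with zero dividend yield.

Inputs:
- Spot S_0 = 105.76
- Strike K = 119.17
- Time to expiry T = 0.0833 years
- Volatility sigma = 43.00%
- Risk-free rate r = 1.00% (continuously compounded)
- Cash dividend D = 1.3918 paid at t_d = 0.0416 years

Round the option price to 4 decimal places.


PV(D) = D * exp(-r * t_d) = 1.3918 * 0.99958409 = 1.39122113
S_0' = S_0 - PV(D) = 105.7600 - 1.39122113 = 104.36877887
d1 = (ln(S_0'/K) + (r + sigma^2/2)*T) / (sigma*sqrt(T)) = -0.99984612
d2 = d1 - sigma*sqrt(T) = -1.12395160
exp(-rT) = 0.99916735
N(d1) = 0.15869249; N(d2) = 0.13051678
C = S_0' * N(d1) - K * exp(-rT) * N(d2) = 104.36877887 * 0.15869249 - 119.1700 * 0.99916735 * 0.13051678 = 1.0218

Answer: Price = 1.0218


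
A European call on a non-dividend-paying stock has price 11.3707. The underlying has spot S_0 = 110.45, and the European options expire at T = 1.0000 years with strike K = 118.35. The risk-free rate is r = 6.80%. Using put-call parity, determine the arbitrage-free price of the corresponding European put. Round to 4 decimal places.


Put-call parity: C - P = S_0 * exp(-qT) - K * exp(-rT).
S_0 * exp(-qT) = 110.4500 * 1.00000000 = 110.45000000
K * exp(-rT) = 118.3500 * 0.93426047 = 110.56972705
P = C - S*exp(-qT) + K*exp(-rT)
P = 11.3707 - 110.45000000 + 110.56972705 = 11.4904

Answer: Put price = 11.4904


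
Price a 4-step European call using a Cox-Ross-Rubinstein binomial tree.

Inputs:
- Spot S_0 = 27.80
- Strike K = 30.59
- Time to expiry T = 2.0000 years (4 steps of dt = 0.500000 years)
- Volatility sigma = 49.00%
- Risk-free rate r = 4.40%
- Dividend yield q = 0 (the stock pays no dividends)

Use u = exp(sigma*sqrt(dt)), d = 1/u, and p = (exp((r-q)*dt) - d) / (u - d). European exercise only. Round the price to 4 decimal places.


dt = T/N = 0.500000
u = exp(sigma*sqrt(dt)) = 1.414084; d = 1/u = 0.707171
p = (exp((r-q)*dt) - d) / (u - d) = 0.445702
Discount per step: exp(-r*dt) = 0.978240
Stock lattice S(k, i) with i counting down-moves:
  k=0: S(0,0) = 27.8000
  k=1: S(1,0) = 39.3115; S(1,1) = 19.6594
  k=2: S(2,0) = 55.5899; S(2,1) = 27.8000; S(2,2) = 13.9025
  k=3: S(3,0) = 78.6087; S(3,1) = 39.3115; S(3,2) = 19.6594; S(3,3) = 9.8315
  k=4: S(4,0) = 111.1594; S(4,1) = 55.5899; S(4,2) = 27.8000; S(4,3) = 13.9025; S(4,4) = 6.9525
Terminal payoffs V(N, i) = max(S_T - K, 0):
  V(4,0) = 80.569412; V(4,1) = 24.999852; V(4,2) = 0.000000; V(4,3) = 0.000000; V(4,4) = 0.000000
Backward induction: V(k, i) = exp(-r*dt) * [p * V(k+1, i) + (1-p) * V(k+1, i+1)].
  V(3,0) = exp(-r*dt) * [p*80.569412 + (1-p)*24.999852] = 48.684379
  V(3,1) = exp(-r*dt) * [p*24.999852 + (1-p)*0.000000] = 10.900021
  V(3,2) = exp(-r*dt) * [p*0.000000 + (1-p)*0.000000] = 0.000000
  V(3,3) = exp(-r*dt) * [p*0.000000 + (1-p)*0.000000] = 0.000000
  V(2,0) = exp(-r*dt) * [p*48.684379 + (1-p)*10.900021] = 27.136948
  V(2,1) = exp(-r*dt) * [p*10.900021 + (1-p)*0.000000] = 4.752446
  V(2,2) = exp(-r*dt) * [p*0.000000 + (1-p)*0.000000] = 0.000000
  V(1,0) = exp(-r*dt) * [p*27.136948 + (1-p)*4.752446] = 14.408754
  V(1,1) = exp(-r*dt) * [p*4.752446 + (1-p)*0.000000] = 2.072083
  V(0,0) = exp(-r*dt) * [p*14.408754 + (1-p)*2.072083] = 7.405825

Answer: Price = V(0,0) = 7.4058


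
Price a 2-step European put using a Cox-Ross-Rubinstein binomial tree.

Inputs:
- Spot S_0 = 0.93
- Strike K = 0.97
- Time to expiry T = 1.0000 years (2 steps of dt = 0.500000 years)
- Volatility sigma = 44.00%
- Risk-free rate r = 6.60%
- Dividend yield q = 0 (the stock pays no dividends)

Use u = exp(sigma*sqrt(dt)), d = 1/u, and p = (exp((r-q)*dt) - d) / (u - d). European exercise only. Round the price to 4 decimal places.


dt = T/N = 0.500000
u = exp(sigma*sqrt(dt)) = 1.364963; d = 1/u = 0.732621
p = (exp((r-q)*dt) - d) / (u - d) = 0.475897
Discount per step: exp(-r*dt) = 0.967539
Stock lattice S(k, i) with i counting down-moves:
  k=0: S(0,0) = 0.9300
  k=1: S(1,0) = 1.2694; S(1,1) = 0.6813
  k=2: S(2,0) = 1.7327; S(2,1) = 0.9300; S(2,2) = 0.4992
Terminal payoffs V(N, i) = max(K - S_T, 0):
  V(2,0) = 0.000000; V(2,1) = 0.040000; V(2,2) = 0.470838
Backward induction: V(k, i) = exp(-r*dt) * [p * V(k+1, i) + (1-p) * V(k+1, i+1)].
  V(1,0) = exp(-r*dt) * [p*0.000000 + (1-p)*0.040000] = 0.020284
  V(1,1) = exp(-r*dt) * [p*0.040000 + (1-p)*0.470838] = 0.257175
  V(0,0) = exp(-r*dt) * [p*0.020284 + (1-p)*0.257175] = 0.139750

Answer: Price = V(0,0) = 0.1398


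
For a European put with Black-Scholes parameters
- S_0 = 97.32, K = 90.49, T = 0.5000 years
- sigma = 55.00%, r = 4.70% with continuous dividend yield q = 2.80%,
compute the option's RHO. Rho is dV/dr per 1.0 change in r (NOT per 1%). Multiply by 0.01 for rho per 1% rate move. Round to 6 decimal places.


d1 = 0.4059825828; d2 = 0.0170738532
phi(d1) = 0.3673833367; exp(-qT) = 0.9860975443; exp(-rT) = 0.9767739747
N(-d2) = 0.4931888490
Rho = -K*T*exp(-rT)*N(-d2) = -90.4900 * 0.5000 * 0.9767739747 * 0.4931888490 = -21.796056

Answer: Rho = -21.796056


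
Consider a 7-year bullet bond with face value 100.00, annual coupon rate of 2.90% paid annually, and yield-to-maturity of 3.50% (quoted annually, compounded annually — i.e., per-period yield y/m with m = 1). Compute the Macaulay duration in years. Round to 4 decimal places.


Answer: Macaulay duration = 6.4225 years

Derivation:
Coupon per period c = face * coupon_rate / m = 2.900000
Periods per year m = 1; per-period yield y/m = 0.035000
Number of cashflows N = 7
Cashflows (t years, CF_t, discount factor 1/(1+y/m)^(m*t), PV):
  t = 1.0000: CF_t = 2.900000, DF = 0.966184, PV = 2.801932
  t = 2.0000: CF_t = 2.900000, DF = 0.933511, PV = 2.707181
  t = 3.0000: CF_t = 2.900000, DF = 0.901943, PV = 2.615634
  t = 4.0000: CF_t = 2.900000, DF = 0.871442, PV = 2.527182
  t = 5.0000: CF_t = 2.900000, DF = 0.841973, PV = 2.441722
  t = 6.0000: CF_t = 2.900000, DF = 0.813501, PV = 2.359152
  t = 7.0000: CF_t = 102.900000, DF = 0.785991, PV = 80.878470
Price P = sum_t PV_t = 96.331274
Macaulay numerator sum_t t * PV_t:
  t * PV_t at t = 1.0000: 2.801932
  t * PV_t at t = 2.0000: 5.414362
  t * PV_t at t = 3.0000: 7.846902
  t * PV_t at t = 4.0000: 10.108730
  t * PV_t at t = 5.0000: 12.208611
  t * PV_t at t = 6.0000: 14.154911
  t * PV_t at t = 7.0000: 566.149289
Macaulay duration D = (sum_t t * PV_t) / P = 618.684737 / 96.331274 = 6.422470


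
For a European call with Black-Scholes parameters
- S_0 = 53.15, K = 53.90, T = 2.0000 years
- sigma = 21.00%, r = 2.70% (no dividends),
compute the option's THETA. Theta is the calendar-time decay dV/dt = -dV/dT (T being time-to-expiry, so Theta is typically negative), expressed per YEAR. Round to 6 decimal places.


d1 = 0.2831377675; d2 = -0.0138470806
phi(d1) = 0.3832675266; exp(-qT) = 1.0000000000; exp(-rT) = 0.9474321065
Theta = -S*exp(-qT)*phi(d1)*sigma/(2*sqrt(T)) - r*K*exp(-rT)*N(d2) + q*S*exp(-qT)*N(d1)
N(d1) = 0.6114643843; N(d2) = 0.4944759906; sqrt(T) = 1.4142135624
Term 1 = -53.1500 * 1.0000000000 * 0.3832675266 * 0.2100 / (2 * 1.4142135624) = -1.5124450125
Term 2 = -0.0270 * 53.9000 * 0.9474321065 * 0.4944759906 = -0.6817824795
Term 3 = 0 (no dividend yield, q = 0)
Theta = -1.5124450125 + (-0.6817824795) + (0.0000000000) = -2.194227

Answer: Theta = -2.194227


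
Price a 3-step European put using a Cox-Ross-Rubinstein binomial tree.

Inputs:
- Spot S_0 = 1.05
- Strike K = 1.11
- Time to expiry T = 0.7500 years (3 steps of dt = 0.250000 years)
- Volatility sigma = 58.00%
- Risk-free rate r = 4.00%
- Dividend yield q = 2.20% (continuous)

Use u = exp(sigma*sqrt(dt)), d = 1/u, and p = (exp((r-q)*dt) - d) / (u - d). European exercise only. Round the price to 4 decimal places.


dt = T/N = 0.250000
u = exp(sigma*sqrt(dt)) = 1.336427; d = 1/u = 0.748264
p = (exp((r-q)*dt) - d) / (u - d) = 0.435672
Discount per step: exp(-r*dt) = 0.990050
Stock lattice S(k, i) with i counting down-moves:
  k=0: S(0,0) = 1.0500
  k=1: S(1,0) = 1.4032; S(1,1) = 0.7857
  k=2: S(2,0) = 1.8753; S(2,1) = 1.0500; S(2,2) = 0.5879
  k=3: S(3,0) = 2.5063; S(3,1) = 1.4032; S(3,2) = 0.7857; S(3,3) = 0.4399
Terminal payoffs V(N, i) = max(K - S_T, 0):
  V(3,0) = 0.000000; V(3,1) = 0.000000; V(3,2) = 0.324323; V(3,3) = 0.670101
Backward induction: V(k, i) = exp(-r*dt) * [p * V(k+1, i) + (1-p) * V(k+1, i+1)].
  V(2,0) = exp(-r*dt) * [p*0.000000 + (1-p)*0.000000] = 0.000000
  V(2,1) = exp(-r*dt) * [p*0.000000 + (1-p)*0.324323] = 0.181204
  V(2,2) = exp(-r*dt) * [p*0.324323 + (1-p)*0.670101] = 0.514287
  V(1,0) = exp(-r*dt) * [p*0.000000 + (1-p)*0.181204] = 0.101241
  V(1,1) = exp(-r*dt) * [p*0.181204 + (1-p)*0.514287] = 0.365498
  V(0,0) = exp(-r*dt) * [p*0.101241 + (1-p)*0.365498] = 0.247877

Answer: Price = V(0,0) = 0.2479


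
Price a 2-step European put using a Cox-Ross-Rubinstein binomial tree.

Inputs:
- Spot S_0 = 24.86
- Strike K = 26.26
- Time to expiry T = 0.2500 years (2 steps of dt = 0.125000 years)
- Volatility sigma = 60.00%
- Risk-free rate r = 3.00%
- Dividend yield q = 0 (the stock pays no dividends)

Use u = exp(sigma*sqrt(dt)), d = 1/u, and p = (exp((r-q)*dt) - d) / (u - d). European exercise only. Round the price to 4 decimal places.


dt = T/N = 0.125000
u = exp(sigma*sqrt(dt)) = 1.236311; d = 1/u = 0.808858
p = (exp((r-q)*dt) - d) / (u - d) = 0.455954
Discount per step: exp(-r*dt) = 0.996257
Stock lattice S(k, i) with i counting down-moves:
  k=0: S(0,0) = 24.8600
  k=1: S(1,0) = 30.7347; S(1,1) = 20.1082
  k=2: S(2,0) = 37.9976; S(2,1) = 24.8600; S(2,2) = 16.2647
Terminal payoffs V(N, i) = max(K - S_T, 0):
  V(2,0) = 0.000000; V(2,1) = 1.400000; V(2,2) = 9.995318
Backward induction: V(k, i) = exp(-r*dt) * [p * V(k+1, i) + (1-p) * V(k+1, i+1)].
  V(1,0) = exp(-r*dt) * [p*0.000000 + (1-p)*1.400000] = 0.758813
  V(1,1) = exp(-r*dt) * [p*1.400000 + (1-p)*9.995318] = 6.053502
  V(0,0) = exp(-r*dt) * [p*0.758813 + (1-p)*6.053502] = 3.625744

Answer: Price = V(0,0) = 3.6257


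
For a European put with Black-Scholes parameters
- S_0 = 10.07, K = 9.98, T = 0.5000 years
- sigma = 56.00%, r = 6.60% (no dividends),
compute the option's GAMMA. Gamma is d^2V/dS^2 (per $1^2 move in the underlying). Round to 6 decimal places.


Answer: Gamma = 0.095530

Derivation:
d1 = 0.3039993888; d2 = -0.0919804087
phi(d1) = 0.3809274479; exp(-qT) = 1.0000000000; exp(-rT) = 0.9675385596
Gamma = exp(-qT) * phi(d1) / (S * sigma * sqrt(T)) = 1.0000000000 * 0.3809274479 / (10.0700 * 0.5600 * 0.7071067812) = 0.095530


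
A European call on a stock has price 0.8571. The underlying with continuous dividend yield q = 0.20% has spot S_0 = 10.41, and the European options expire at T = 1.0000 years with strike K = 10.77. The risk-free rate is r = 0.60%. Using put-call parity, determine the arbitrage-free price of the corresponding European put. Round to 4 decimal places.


Answer: Put price = 1.1735

Derivation:
Put-call parity: C - P = S_0 * exp(-qT) - K * exp(-rT).
S_0 * exp(-qT) = 10.4100 * 0.99800200 = 10.38920081
K * exp(-rT) = 10.7700 * 0.99401796 = 10.70557347
P = C - S*exp(-qT) + K*exp(-rT)
P = 0.8571 - 10.38920081 + 10.70557347 = 1.1735


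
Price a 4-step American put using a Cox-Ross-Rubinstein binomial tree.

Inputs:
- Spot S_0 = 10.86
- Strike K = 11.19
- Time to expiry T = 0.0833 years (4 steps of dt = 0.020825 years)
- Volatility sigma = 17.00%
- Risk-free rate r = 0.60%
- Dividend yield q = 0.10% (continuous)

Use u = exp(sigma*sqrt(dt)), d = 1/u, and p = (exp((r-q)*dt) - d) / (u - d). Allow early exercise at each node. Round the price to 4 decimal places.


Answer: Price = V(0,0) = 0.4271

Derivation:
dt = T/N = 0.020825
u = exp(sigma*sqrt(dt)) = 1.024836; d = 1/u = 0.975766
p = (exp((r-q)*dt) - d) / (u - d) = 0.495989
Discount per step: exp(-r*dt) = 0.999875
Stock lattice S(k, i) with i counting down-moves:
  k=0: S(0,0) = 10.8600
  k=1: S(1,0) = 11.1297; S(1,1) = 10.5968
  k=2: S(2,0) = 11.4061; S(2,1) = 10.8600; S(2,2) = 10.3400
  k=3: S(3,0) = 11.6894; S(3,1) = 11.1297; S(3,2) = 10.5968; S(3,3) = 10.0894
  k=4: S(4,0) = 11.9797; S(4,1) = 11.4061; S(4,2) = 10.8600; S(4,3) = 10.3400; S(4,4) = 9.8449
Terminal payoffs V(N, i) = max(K - S_T, 0):
  V(4,0) = 0.000000; V(4,1) = 0.000000; V(4,2) = 0.330000; V(4,3) = 0.849985; V(4,4) = 1.345072
Backward induction: V(k, i) = exp(-r*dt) * [p * V(k+1, i) + (1-p) * V(k+1, i+1)]; then take max(V_cont, immediate exercise) for American.
  V(3,0) = exp(-r*dt) * [p*0.000000 + (1-p)*0.000000] = 0.000000; exercise = 0.000000; V(3,0) = max -> 0.000000
  V(3,1) = exp(-r*dt) * [p*0.000000 + (1-p)*0.330000] = 0.166303; exercise = 0.060282; V(3,1) = max -> 0.166303
  V(3,2) = exp(-r*dt) * [p*0.330000 + (1-p)*0.849985] = 0.592004; exercise = 0.593181; V(3,2) = max -> 0.593181
  V(3,3) = exp(-r*dt) * [p*0.849985 + (1-p)*1.345072] = 1.099377; exercise = 1.100565; V(3,3) = max -> 1.100565
  V(2,0) = exp(-r*dt) * [p*0.000000 + (1-p)*0.166303] = 0.083808; exercise = 0.000000; V(2,0) = max -> 0.083808
  V(2,1) = exp(-r*dt) * [p*0.166303 + (1-p)*0.593181] = 0.381406; exercise = 0.330000; V(2,1) = max -> 0.381406
  V(2,2) = exp(-r*dt) * [p*0.593181 + (1-p)*1.100565] = 0.848802; exercise = 0.849985; V(2,2) = max -> 0.849985
  V(1,0) = exp(-r*dt) * [p*0.083808 + (1-p)*0.381406] = 0.233772; exercise = 0.060282; V(1,0) = max -> 0.233772
  V(1,1) = exp(-r*dt) * [p*0.381406 + (1-p)*0.849985] = 0.617498; exercise = 0.593181; V(1,1) = max -> 0.617498
  V(0,0) = exp(-r*dt) * [p*0.233772 + (1-p)*0.617498] = 0.427120; exercise = 0.330000; V(0,0) = max -> 0.427120


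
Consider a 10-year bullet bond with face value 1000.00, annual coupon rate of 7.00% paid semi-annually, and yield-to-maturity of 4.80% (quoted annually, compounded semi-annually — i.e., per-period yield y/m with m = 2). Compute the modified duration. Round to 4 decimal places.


Coupon per period c = face * coupon_rate / m = 35.000000
Periods per year m = 2; per-period yield y/m = 0.024000
Number of cashflows N = 20
Cashflows (t years, CF_t, discount factor 1/(1+y/m)^(m*t), PV):
  t = 0.5000: CF_t = 35.000000, DF = 0.976562, PV = 34.179688
  t = 1.0000: CF_t = 35.000000, DF = 0.953674, PV = 33.378601
  t = 1.5000: CF_t = 35.000000, DF = 0.931323, PV = 32.596290
  t = 2.0000: CF_t = 35.000000, DF = 0.909495, PV = 31.832315
  t = 2.5000: CF_t = 35.000000, DF = 0.888178, PV = 31.086245
  t = 3.0000: CF_t = 35.000000, DF = 0.867362, PV = 30.357661
  t = 3.5000: CF_t = 35.000000, DF = 0.847033, PV = 29.646153
  t = 4.0000: CF_t = 35.000000, DF = 0.827181, PV = 28.951321
  t = 4.5000: CF_t = 35.000000, DF = 0.807794, PV = 28.272775
  t = 5.0000: CF_t = 35.000000, DF = 0.788861, PV = 27.610132
  t = 5.5000: CF_t = 35.000000, DF = 0.770372, PV = 26.963019
  t = 6.0000: CF_t = 35.000000, DF = 0.752316, PV = 26.331073
  t = 6.5000: CF_t = 35.000000, DF = 0.734684, PV = 25.713939
  t = 7.0000: CF_t = 35.000000, DF = 0.717465, PV = 25.111268
  t = 7.5000: CF_t = 35.000000, DF = 0.700649, PV = 24.522723
  t = 8.0000: CF_t = 35.000000, DF = 0.684228, PV = 23.947972
  t = 8.5000: CF_t = 35.000000, DF = 0.668191, PV = 23.386691
  t = 9.0000: CF_t = 35.000000, DF = 0.652530, PV = 22.838566
  t = 9.5000: CF_t = 35.000000, DF = 0.637237, PV = 22.303287
  t = 10.0000: CF_t = 1035.000000, DF = 0.622302, PV = 644.082081
Price P = sum_t PV_t = 1173.111800
First compute Macaulay numerator sum_t t * PV_t:
  t * PV_t at t = 0.5000: 17.089844
  t * PV_t at t = 1.0000: 33.378601
  t * PV_t at t = 1.5000: 48.894435
  t * PV_t at t = 2.0000: 63.664629
  t * PV_t at t = 2.5000: 77.715612
  t * PV_t at t = 3.0000: 91.072982
  t * PV_t at t = 3.5000: 103.761536
  t * PV_t at t = 4.0000: 115.805286
  t * PV_t at t = 4.5000: 127.227487
  t * PV_t at t = 5.0000: 138.050658
  t * PV_t at t = 5.5000: 148.296606
  t * PV_t at t = 6.0000: 157.986441
  t * PV_t at t = 6.5000: 167.140603
  t * PV_t at t = 7.0000: 175.778879
  t * PV_t at t = 7.5000: 183.920423
  t * PV_t at t = 8.0000: 191.583774
  t * PV_t at t = 8.5000: 198.786875
  t * PV_t at t = 9.0000: 205.547091
  t * PV_t at t = 9.5000: 211.881224
  t * PV_t at t = 10.0000: 6440.820813
Macaulay duration D = 8898.403800 / 1173.111800 = 7.585299
Modified duration = D / (1 + y/m) = 7.585299 / (1 + 0.024000) = 7.407519

Answer: Modified duration = 7.4075


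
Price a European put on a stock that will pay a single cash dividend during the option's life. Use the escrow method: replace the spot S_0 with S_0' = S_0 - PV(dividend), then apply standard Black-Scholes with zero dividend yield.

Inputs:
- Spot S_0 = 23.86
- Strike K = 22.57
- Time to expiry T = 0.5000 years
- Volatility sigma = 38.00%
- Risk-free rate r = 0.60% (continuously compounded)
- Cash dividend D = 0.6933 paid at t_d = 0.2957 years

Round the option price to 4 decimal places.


Answer: Price = 2.1220

Derivation:
PV(D) = D * exp(-r * t_d) = 0.6933 * 0.99822737 = 0.69207104
S_0' = S_0 - PV(D) = 23.8600 - 0.69207104 = 23.16792896
d1 = (ln(S_0'/K) + (r + sigma^2/2)*T) / (sigma*sqrt(T)) = 0.24282553
d2 = d1 - sigma*sqrt(T) = -0.02587505
exp(-rT) = 0.99700450
N(-d1) = 0.40407028; N(-d2) = 0.51032150
P = K * exp(-rT) * N(-d2) - S_0' * N(-d1) = 22.5700 * 0.99700450 * 0.51032150 - 23.16792896 * 0.40407028 = 2.1220


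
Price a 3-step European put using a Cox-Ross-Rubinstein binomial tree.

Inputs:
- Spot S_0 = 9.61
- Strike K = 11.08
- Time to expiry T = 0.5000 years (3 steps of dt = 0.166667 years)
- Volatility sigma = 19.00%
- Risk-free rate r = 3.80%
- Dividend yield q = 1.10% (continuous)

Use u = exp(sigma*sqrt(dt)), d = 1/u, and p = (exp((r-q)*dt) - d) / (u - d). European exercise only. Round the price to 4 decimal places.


dt = T/N = 0.166667
u = exp(sigma*sqrt(dt)) = 1.080655; d = 1/u = 0.925365
p = (exp((r-q)*dt) - d) / (u - d) = 0.509661
Discount per step: exp(-r*dt) = 0.993687
Stock lattice S(k, i) with i counting down-moves:
  k=0: S(0,0) = 9.6100
  k=1: S(1,0) = 10.3851; S(1,1) = 8.8928
  k=2: S(2,0) = 11.2227; S(2,1) = 9.6100; S(2,2) = 8.2290
  k=3: S(3,0) = 12.1279; S(3,1) = 10.3851; S(3,2) = 8.8928; S(3,3) = 7.6149
Terminal payoffs V(N, i) = max(K - S_T, 0):
  V(3,0) = 0.000000; V(3,1) = 0.694907; V(3,2) = 2.187244; V(3,3) = 3.465132
Backward induction: V(k, i) = exp(-r*dt) * [p * V(k+1, i) + (1-p) * V(k+1, i+1)].
  V(2,0) = exp(-r*dt) * [p*0.000000 + (1-p)*0.694907] = 0.338589
  V(2,1) = exp(-r*dt) * [p*0.694907 + (1-p)*2.187244] = 1.417651
  V(2,2) = exp(-r*dt) * [p*2.187244 + (1-p)*3.465132] = 2.796077
  V(1,0) = exp(-r*dt) * [p*0.338589 + (1-p)*1.417651] = 0.862217
  V(1,1) = exp(-r*dt) * [p*1.417651 + (1-p)*2.796077] = 2.080329
  V(0,0) = exp(-r*dt) * [p*0.862217 + (1-p)*2.080329] = 1.450290

Answer: Price = V(0,0) = 1.4503


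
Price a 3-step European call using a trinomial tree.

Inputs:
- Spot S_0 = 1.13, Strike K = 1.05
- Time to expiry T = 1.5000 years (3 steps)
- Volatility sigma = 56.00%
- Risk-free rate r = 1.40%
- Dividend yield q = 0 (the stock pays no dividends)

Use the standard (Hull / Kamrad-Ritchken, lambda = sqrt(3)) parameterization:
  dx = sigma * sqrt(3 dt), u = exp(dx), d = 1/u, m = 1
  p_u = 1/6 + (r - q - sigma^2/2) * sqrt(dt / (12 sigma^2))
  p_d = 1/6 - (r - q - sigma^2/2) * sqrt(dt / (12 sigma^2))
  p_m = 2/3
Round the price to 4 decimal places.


dt = T/N = 0.500000; dx = sigma*sqrt(3*dt) = 0.685857
u = exp(dx) = 1.985473; d = 1/u = 0.503658
p_u = 0.114615, p_m = 0.666667, p_d = 0.218718
Discount per step: exp(-r*dt) = 0.993024
Stock lattice S(k, j) with j the centered position index:
  k=0: S(0,+0) = 1.1300
  k=1: S(1,-1) = 0.5691; S(1,+0) = 1.1300; S(1,+1) = 2.2436
  k=2: S(2,-2) = 0.2866; S(2,-1) = 0.5691; S(2,+0) = 1.1300; S(2,+1) = 2.2436; S(2,+2) = 4.4546
  k=3: S(3,-3) = 0.1444; S(3,-2) = 0.2866; S(3,-1) = 0.5691; S(3,+0) = 1.1300; S(3,+1) = 2.2436; S(3,+2) = 4.4546; S(3,+3) = 8.8444
Terminal payoffs V(N, j) = max(S_T - K, 0):
  V(3,-3) = 0.000000; V(3,-2) = 0.000000; V(3,-1) = 0.000000; V(3,+0) = 0.080000; V(3,+1) = 1.193584; V(3,+2) = 3.404576; V(3,+3) = 7.794440
Backward induction: V(k, j) = exp(-r*dt) * [p_u * V(k+1, j+1) + p_m * V(k+1, j) + p_d * V(k+1, j-1)]
  V(2,-2) = exp(-r*dt) * [p_u*0.000000 + p_m*0.000000 + p_d*0.000000] = 0.000000
  V(2,-1) = exp(-r*dt) * [p_u*0.080000 + p_m*0.000000 + p_d*0.000000] = 0.009105
  V(2,+0) = exp(-r*dt) * [p_u*1.193584 + p_m*0.080000 + p_d*0.000000] = 0.188810
  V(2,+1) = exp(-r*dt) * [p_u*3.404576 + p_m*1.193584 + p_d*0.080000] = 1.195041
  V(2,+2) = exp(-r*dt) * [p_u*7.794440 + p_m*3.404576 + p_d*1.193584] = 3.400251
  V(1,-1) = exp(-r*dt) * [p_u*0.188810 + p_m*0.009105 + p_d*0.000000] = 0.027517
  V(1,+0) = exp(-r*dt) * [p_u*1.195041 + p_m*0.188810 + p_d*0.009105] = 0.262987
  V(1,+1) = exp(-r*dt) * [p_u*3.400251 + p_m*1.195041 + p_d*0.188810] = 1.219146
  V(0,+0) = exp(-r*dt) * [p_u*1.219146 + p_m*0.262987 + p_d*0.027517] = 0.318836

Answer: Price = V(0,0) = 0.3188


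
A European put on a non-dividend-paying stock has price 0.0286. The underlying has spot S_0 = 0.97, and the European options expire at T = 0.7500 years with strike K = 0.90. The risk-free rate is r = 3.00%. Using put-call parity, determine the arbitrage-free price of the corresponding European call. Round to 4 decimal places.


Put-call parity: C - P = S_0 * exp(-qT) - K * exp(-rT).
S_0 * exp(-qT) = 0.9700 * 1.00000000 = 0.97000000
K * exp(-rT) = 0.9000 * 0.97775124 = 0.87997611
C = P + S*exp(-qT) - K*exp(-rT)
C = 0.0286 + 0.97000000 - 0.87997611 = 0.1186

Answer: Call price = 0.1186


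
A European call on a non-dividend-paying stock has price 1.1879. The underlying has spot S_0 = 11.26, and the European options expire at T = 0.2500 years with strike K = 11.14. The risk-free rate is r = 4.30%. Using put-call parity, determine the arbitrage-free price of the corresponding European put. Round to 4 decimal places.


Answer: Put price = 0.9488

Derivation:
Put-call parity: C - P = S_0 * exp(-qT) - K * exp(-rT).
S_0 * exp(-qT) = 11.2600 * 1.00000000 = 11.26000000
K * exp(-rT) = 11.1400 * 0.98930757 = 11.02088638
P = C - S*exp(-qT) + K*exp(-rT)
P = 1.1879 - 11.26000000 + 11.02088638 = 0.9488


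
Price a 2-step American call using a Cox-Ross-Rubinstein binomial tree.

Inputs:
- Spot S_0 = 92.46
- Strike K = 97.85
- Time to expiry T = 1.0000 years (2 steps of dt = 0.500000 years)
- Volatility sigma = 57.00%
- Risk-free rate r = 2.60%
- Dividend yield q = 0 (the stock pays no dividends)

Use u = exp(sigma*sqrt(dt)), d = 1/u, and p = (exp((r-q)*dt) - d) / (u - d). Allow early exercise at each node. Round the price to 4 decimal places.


dt = T/N = 0.500000
u = exp(sigma*sqrt(dt)) = 1.496383; d = 1/u = 0.668278
p = (exp((r-q)*dt) - d) / (u - d) = 0.416381
Discount per step: exp(-r*dt) = 0.987084
Stock lattice S(k, i) with i counting down-moves:
  k=0: S(0,0) = 92.4600
  k=1: S(1,0) = 138.3556; S(1,1) = 61.7890
  k=2: S(2,0) = 207.0329; S(2,1) = 92.4600; S(2,2) = 41.2922
Terminal payoffs V(N, i) = max(S_T - K, 0):
  V(2,0) = 109.182927; V(2,1) = 0.000000; V(2,2) = 0.000000
Backward induction: V(k, i) = exp(-r*dt) * [p * V(k+1, i) + (1-p) * V(k+1, i+1)]; then take max(V_cont, immediate exercise) for American.
  V(1,0) = exp(-r*dt) * [p*109.182927 + (1-p)*0.000000] = 44.874469; exercise = 40.505573; V(1,0) = max -> 44.874469
  V(1,1) = exp(-r*dt) * [p*0.000000 + (1-p)*0.000000] = 0.000000; exercise = 0.000000; V(1,1) = max -> 0.000000
  V(0,0) = exp(-r*dt) * [p*44.874469 + (1-p)*0.000000] = 18.443524; exercise = 0.000000; V(0,0) = max -> 18.443524

Answer: Price = V(0,0) = 18.4435


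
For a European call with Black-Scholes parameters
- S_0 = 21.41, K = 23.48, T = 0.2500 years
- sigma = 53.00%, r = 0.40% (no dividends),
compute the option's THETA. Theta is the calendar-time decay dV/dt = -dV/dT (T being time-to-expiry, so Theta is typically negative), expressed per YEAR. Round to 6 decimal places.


d1 = -0.2119939334; d2 = -0.4769939334
phi(d1) = 0.3900777319; exp(-qT) = 1.0000000000; exp(-rT) = 0.9990004998
Theta = -S*exp(-qT)*phi(d1)*sigma/(2*sqrt(T)) - r*K*exp(-rT)*N(d2) + q*S*exp(-qT)*N(d1)
N(d1) = 0.4160558836; N(d2) = 0.3166832208; sqrt(T) = 0.5000000000
Term 1 = -21.4100 * 1.0000000000 * 0.3900777319 * 0.5300 / (2 * 0.5000000000) = -4.4263290472
Term 2 = -0.0040 * 23.4800 * 0.9990004998 * 0.3166832208 = -0.0297131601
Term 3 = 0 (no dividend yield, q = 0)
Theta = -4.4263290472 + (-0.0297131601) + (0.0000000000) = -4.456042

Answer: Theta = -4.456042


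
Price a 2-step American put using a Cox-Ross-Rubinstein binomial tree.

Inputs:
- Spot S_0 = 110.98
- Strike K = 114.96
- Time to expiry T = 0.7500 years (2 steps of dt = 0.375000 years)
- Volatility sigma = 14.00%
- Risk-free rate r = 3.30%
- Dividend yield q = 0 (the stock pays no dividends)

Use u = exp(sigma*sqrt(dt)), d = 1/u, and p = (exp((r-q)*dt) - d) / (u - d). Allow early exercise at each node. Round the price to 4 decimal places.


dt = T/N = 0.375000
u = exp(sigma*sqrt(dt)) = 1.089514; d = 1/u = 0.917840
p = (exp((r-q)*dt) - d) / (u - d) = 0.551112
Discount per step: exp(-r*dt) = 0.987701
Stock lattice S(k, i) with i counting down-moves:
  k=0: S(0,0) = 110.9800
  k=1: S(1,0) = 120.9143; S(1,1) = 101.8619
  k=2: S(2,0) = 131.7379; S(2,1) = 110.9800; S(2,2) = 93.4929
Terminal payoffs V(N, i) = max(K - S_T, 0):
  V(2,0) = 0.000000; V(2,1) = 3.980000; V(2,2) = 21.467079
Backward induction: V(k, i) = exp(-r*dt) * [p * V(k+1, i) + (1-p) * V(k+1, i+1)]; then take max(V_cont, immediate exercise) for American.
  V(1,0) = exp(-r*dt) * [p*0.000000 + (1-p)*3.980000] = 1.764601; exercise = 0.000000; V(1,0) = max -> 1.764601
  V(1,1) = exp(-r*dt) * [p*3.980000 + (1-p)*21.467079] = 11.684248; exercise = 13.098111; V(1,1) = max -> 13.098111
  V(0,0) = exp(-r*dt) * [p*1.764601 + (1-p)*13.098111] = 6.767805; exercise = 3.980000; V(0,0) = max -> 6.767805

Answer: Price = V(0,0) = 6.7678


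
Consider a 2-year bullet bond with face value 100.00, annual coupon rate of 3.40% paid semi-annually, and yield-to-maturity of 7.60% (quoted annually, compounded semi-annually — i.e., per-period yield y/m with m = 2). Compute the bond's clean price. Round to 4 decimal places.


Coupon per period c = face * coupon_rate / m = 1.700000
Periods per year m = 2; per-period yield y/m = 0.038000
Number of cashflows N = 4
Cashflows (t years, CF_t, discount factor 1/(1+y/m)^(m*t), PV):
  t = 0.5000: CF_t = 1.700000, DF = 0.963391, PV = 1.637765
  t = 1.0000: CF_t = 1.700000, DF = 0.928122, PV = 1.577808
  t = 1.5000: CF_t = 1.700000, DF = 0.894145, PV = 1.520046
  t = 2.0000: CF_t = 101.700000, DF = 0.861411, PV = 87.605534
Price P = sum_t PV_t = 92.341153

Answer: Price = 92.3412


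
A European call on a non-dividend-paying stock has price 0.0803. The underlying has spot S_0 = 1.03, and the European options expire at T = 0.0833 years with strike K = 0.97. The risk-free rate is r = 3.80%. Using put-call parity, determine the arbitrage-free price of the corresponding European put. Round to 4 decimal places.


Put-call parity: C - P = S_0 * exp(-qT) - K * exp(-rT).
S_0 * exp(-qT) = 1.0300 * 1.00000000 = 1.03000000
K * exp(-rT) = 0.9700 * 0.99683960 = 0.96693442
P = C - S*exp(-qT) + K*exp(-rT)
P = 0.0803 - 1.03000000 + 0.96693442 = 0.0172

Answer: Put price = 0.0172


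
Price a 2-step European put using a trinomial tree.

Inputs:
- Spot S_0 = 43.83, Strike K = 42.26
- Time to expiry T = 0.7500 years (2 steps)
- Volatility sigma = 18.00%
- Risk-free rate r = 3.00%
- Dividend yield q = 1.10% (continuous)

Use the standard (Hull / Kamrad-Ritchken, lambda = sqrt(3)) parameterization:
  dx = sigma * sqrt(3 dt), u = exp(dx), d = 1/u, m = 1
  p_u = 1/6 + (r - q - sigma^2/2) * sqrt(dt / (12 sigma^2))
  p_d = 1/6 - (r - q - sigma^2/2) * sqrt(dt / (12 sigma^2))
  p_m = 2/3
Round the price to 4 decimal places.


dt = T/N = 0.375000; dx = sigma*sqrt(3*dt) = 0.190919
u = exp(dx) = 1.210361; d = 1/u = 0.826200
p_u = 0.169417, p_m = 0.666667, p_d = 0.163917
Discount per step: exp(-r*dt) = 0.988813
Stock lattice S(k, j) with j the centered position index:
  k=0: S(0,+0) = 43.8300
  k=1: S(1,-1) = 36.2123; S(1,+0) = 43.8300; S(1,+1) = 53.0501
  k=2: S(2,-2) = 29.9186; S(2,-1) = 36.2123; S(2,+0) = 43.8300; S(2,+1) = 53.0501; S(2,+2) = 64.2098
Terminal payoffs V(N, j) = max(K - S_T, 0):
  V(2,-2) = 12.341385; V(2,-1) = 6.047669; V(2,+0) = 0.000000; V(2,+1) = 0.000000; V(2,+2) = 0.000000
Backward induction: V(k, j) = exp(-r*dt) * [p_u * V(k+1, j+1) + p_m * V(k+1, j) + p_d * V(k+1, j-1)]
  V(1,-1) = exp(-r*dt) * [p_u*0.000000 + p_m*6.047669 + p_d*12.341385] = 5.987006
  V(1,+0) = exp(-r*dt) * [p_u*0.000000 + p_m*0.000000 + p_d*6.047669] = 0.980225
  V(1,+1) = exp(-r*dt) * [p_u*0.000000 + p_m*0.000000 + p_d*0.000000] = 0.000000
  V(0,+0) = exp(-r*dt) * [p_u*0.000000 + p_m*0.980225 + p_d*5.987006] = 1.616565

Answer: Price = V(0,0) = 1.6166


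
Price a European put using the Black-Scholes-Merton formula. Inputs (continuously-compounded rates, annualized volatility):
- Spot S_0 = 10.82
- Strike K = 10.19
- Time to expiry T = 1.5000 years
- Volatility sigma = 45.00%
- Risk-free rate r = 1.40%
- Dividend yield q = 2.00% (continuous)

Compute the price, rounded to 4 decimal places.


Answer: Price = 1.9714

Derivation:
d1 = (ln(S/K) + (r - q + 0.5*sigma^2) * T) / (sigma * sqrt(T)) = 0.36808469
d2 = d1 - sigma * sqrt(T) = -0.18305050
exp(-rT) = 0.97921896; exp(-qT) = 0.97044553
P = K * exp(-rT) * N(-d2) - S_0 * exp(-qT) * N(-d1)
N(-d1) = 0.35640504; N(-d2) = 0.57262080
P = 10.1900 * 0.97921896 * 0.57262080 - 10.8200 * 0.97044553 * 0.35640504 = 1.9714


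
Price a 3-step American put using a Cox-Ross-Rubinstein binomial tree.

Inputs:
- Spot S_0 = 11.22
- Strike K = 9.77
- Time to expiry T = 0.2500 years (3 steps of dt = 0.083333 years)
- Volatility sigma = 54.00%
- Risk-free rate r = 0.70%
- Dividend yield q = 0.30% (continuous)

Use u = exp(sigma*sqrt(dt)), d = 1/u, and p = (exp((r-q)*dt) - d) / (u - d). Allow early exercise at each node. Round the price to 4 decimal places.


dt = T/N = 0.083333
u = exp(sigma*sqrt(dt)) = 1.168691; d = 1/u = 0.855658
p = (exp((r-q)*dt) - d) / (u - d) = 0.462173
Discount per step: exp(-r*dt) = 0.999417
Stock lattice S(k, i) with i counting down-moves:
  k=0: S(0,0) = 11.2200
  k=1: S(1,0) = 13.1127; S(1,1) = 9.6005
  k=2: S(2,0) = 15.3247; S(2,1) = 11.2200; S(2,2) = 8.2147
  k=3: S(3,0) = 17.9099; S(3,1) = 13.1127; S(3,2) = 9.6005; S(3,3) = 7.0290
Terminal payoffs V(N, i) = max(K - S_T, 0):
  V(3,0) = 0.000000; V(3,1) = 0.000000; V(3,2) = 0.169518; V(3,3) = 2.741002
Backward induction: V(k, i) = exp(-r*dt) * [p * V(k+1, i) + (1-p) * V(k+1, i+1)]; then take max(V_cont, immediate exercise) for American.
  V(2,0) = exp(-r*dt) * [p*0.000000 + (1-p)*0.000000] = 0.000000; exercise = 0.000000; V(2,0) = max -> 0.000000
  V(2,1) = exp(-r*dt) * [p*0.000000 + (1-p)*0.169518] = 0.091118; exercise = 0.000000; V(2,1) = max -> 0.091118
  V(2,2) = exp(-r*dt) * [p*0.169518 + (1-p)*2.741002] = 1.551627; exercise = 1.555271; V(2,2) = max -> 1.555271
  V(1,0) = exp(-r*dt) * [p*0.000000 + (1-p)*0.091118] = 0.048977; exercise = 0.000000; V(1,0) = max -> 0.048977
  V(1,1) = exp(-r*dt) * [p*0.091118 + (1-p)*1.555271] = 0.878067; exercise = 0.169518; V(1,1) = max -> 0.878067
  V(0,0) = exp(-r*dt) * [p*0.048977 + (1-p)*0.878067] = 0.494596; exercise = 0.000000; V(0,0) = max -> 0.494596

Answer: Price = V(0,0) = 0.4946


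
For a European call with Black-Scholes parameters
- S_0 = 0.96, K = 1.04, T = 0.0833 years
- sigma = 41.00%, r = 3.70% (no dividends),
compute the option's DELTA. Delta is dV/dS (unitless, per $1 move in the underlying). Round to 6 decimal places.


d1 = -0.5912058763; d2 = -0.7095390077
phi(d1) = 0.3349745476; exp(-qT) = 1.0000000000; exp(-rT) = 0.9969226448
N(d1) = 0.2771912430
Delta = exp(-qT) * N(d1) = 1.0000000000 * 0.2771912430 = 0.277191

Answer: Delta = 0.277191


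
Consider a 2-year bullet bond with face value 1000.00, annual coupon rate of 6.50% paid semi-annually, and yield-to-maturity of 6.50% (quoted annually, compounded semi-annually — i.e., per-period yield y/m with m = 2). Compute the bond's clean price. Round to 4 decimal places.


Answer: Price = 1000.0000

Derivation:
Coupon per period c = face * coupon_rate / m = 32.500000
Periods per year m = 2; per-period yield y/m = 0.032500
Number of cashflows N = 4
Cashflows (t years, CF_t, discount factor 1/(1+y/m)^(m*t), PV):
  t = 0.5000: CF_t = 32.500000, DF = 0.968523, PV = 31.476998
  t = 1.0000: CF_t = 32.500000, DF = 0.938037, PV = 30.486196
  t = 1.5000: CF_t = 32.500000, DF = 0.908510, PV = 29.526582
  t = 2.0000: CF_t = 1032.500000, DF = 0.879913, PV = 908.510224
Price P = sum_t PV_t = 1000.000000


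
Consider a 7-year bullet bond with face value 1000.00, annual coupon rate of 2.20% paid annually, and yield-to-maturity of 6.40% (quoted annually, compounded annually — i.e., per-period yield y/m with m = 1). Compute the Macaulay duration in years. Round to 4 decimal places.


Answer: Macaulay duration = 6.4886 years

Derivation:
Coupon per period c = face * coupon_rate / m = 22.000000
Periods per year m = 1; per-period yield y/m = 0.064000
Number of cashflows N = 7
Cashflows (t years, CF_t, discount factor 1/(1+y/m)^(m*t), PV):
  t = 1.0000: CF_t = 22.000000, DF = 0.939850, PV = 20.676692
  t = 2.0000: CF_t = 22.000000, DF = 0.883317, PV = 19.432981
  t = 3.0000: CF_t = 22.000000, DF = 0.830185, PV = 18.264080
  t = 4.0000: CF_t = 22.000000, DF = 0.780249, PV = 17.165489
  t = 5.0000: CF_t = 22.000000, DF = 0.733317, PV = 16.132978
  t = 6.0000: CF_t = 22.000000, DF = 0.689208, PV = 15.162573
  t = 7.0000: CF_t = 1022.000000, DF = 0.647752, PV = 662.002303
Price P = sum_t PV_t = 768.837095
Macaulay numerator sum_t t * PV_t:
  t * PV_t at t = 1.0000: 20.676692
  t * PV_t at t = 2.0000: 38.865962
  t * PV_t at t = 3.0000: 54.792240
  t * PV_t at t = 4.0000: 68.661954
  t * PV_t at t = 5.0000: 80.664890
  t * PV_t at t = 6.0000: 90.975440
  t * PV_t at t = 7.0000: 4634.016119
Macaulay duration D = (sum_t t * PV_t) / P = 4988.653296 / 768.837095 = 6.488570
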